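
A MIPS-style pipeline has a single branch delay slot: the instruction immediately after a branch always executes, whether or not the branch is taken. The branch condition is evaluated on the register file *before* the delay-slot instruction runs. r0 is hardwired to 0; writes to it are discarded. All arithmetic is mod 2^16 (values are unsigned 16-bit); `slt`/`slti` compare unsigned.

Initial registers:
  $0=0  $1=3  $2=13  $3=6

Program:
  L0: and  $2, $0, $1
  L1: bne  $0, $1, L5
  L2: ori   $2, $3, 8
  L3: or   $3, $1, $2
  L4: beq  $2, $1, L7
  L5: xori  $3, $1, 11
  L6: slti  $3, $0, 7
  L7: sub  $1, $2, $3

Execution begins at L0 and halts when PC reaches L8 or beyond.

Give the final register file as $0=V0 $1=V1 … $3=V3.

[0] and  $2, $0, $1  →  {$0:0, $1:3, $2:0, $3:6}
[1] bne  $0, $1, L5  →  {$0:0, $1:3, $2:0, $3:6}  ⟨branch taken⟩
[2] ori   $2, $3, 8  →  {$0:0, $1:3, $2:14, $3:6}
[5] xori  $3, $1, 11  →  {$0:0, $1:3, $2:14, $3:8}
[6] slti  $3, $0, 7  →  {$0:0, $1:3, $2:14, $3:1}
[7] sub  $1, $2, $3  →  {$0:0, $1:13, $2:14, $3:1}

$0=0 $1=13 $2=14 $3=1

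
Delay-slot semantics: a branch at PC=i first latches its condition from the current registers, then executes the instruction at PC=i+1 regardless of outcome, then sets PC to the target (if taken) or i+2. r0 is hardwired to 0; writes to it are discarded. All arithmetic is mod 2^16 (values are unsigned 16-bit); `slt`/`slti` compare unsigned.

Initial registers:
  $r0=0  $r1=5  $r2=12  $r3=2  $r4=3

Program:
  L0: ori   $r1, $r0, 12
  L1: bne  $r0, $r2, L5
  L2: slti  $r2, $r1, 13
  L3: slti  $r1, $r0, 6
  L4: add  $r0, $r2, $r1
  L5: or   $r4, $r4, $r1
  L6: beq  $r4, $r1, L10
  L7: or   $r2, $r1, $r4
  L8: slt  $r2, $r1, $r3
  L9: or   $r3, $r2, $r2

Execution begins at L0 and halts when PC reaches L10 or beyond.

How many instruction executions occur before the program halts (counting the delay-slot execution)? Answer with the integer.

8

PC=0  ori   $r1, $r0, 12     | $r0=0 $r1=12 $r2=12 $r3=2 $r4=3
PC=1  bne  $r0, $r2, L5      | $r0=0 $r1=12 $r2=12 $r3=2 $r4=3  [TAKEN]
PC=2  slti  $r2, $r1, 13     | $r0=0 $r1=12 $r2=1 $r3=2 $r4=3
PC=5  or   $r4, $r4, $r1     | $r0=0 $r1=12 $r2=1 $r3=2 $r4=15
PC=6  beq  $r4, $r1, L10     | $r0=0 $r1=12 $r2=1 $r3=2 $r4=15  [not taken]
PC=7  or   $r2, $r1, $r4     | $r0=0 $r1=12 $r2=15 $r3=2 $r4=15
PC=8  slt  $r2, $r1, $r3     | $r0=0 $r1=12 $r2=0 $r3=2 $r4=15
PC=9  or   $r3, $r2, $r2     | $r0=0 $r1=12 $r2=0 $r3=0 $r4=15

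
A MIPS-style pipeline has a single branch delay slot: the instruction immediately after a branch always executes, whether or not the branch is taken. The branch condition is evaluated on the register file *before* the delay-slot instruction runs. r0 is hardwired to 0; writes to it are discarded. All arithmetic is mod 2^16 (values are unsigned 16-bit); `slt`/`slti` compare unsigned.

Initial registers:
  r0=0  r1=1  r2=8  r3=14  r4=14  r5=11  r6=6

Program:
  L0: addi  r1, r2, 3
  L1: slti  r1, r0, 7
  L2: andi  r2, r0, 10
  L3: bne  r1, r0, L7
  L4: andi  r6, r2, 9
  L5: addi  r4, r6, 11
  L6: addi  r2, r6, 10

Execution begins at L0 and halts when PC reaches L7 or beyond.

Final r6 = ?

  step pc=0: addi  r1, r2, 3  regs=(0,11,8,14,14,11,6)
  step pc=1: slti  r1, r0, 7  regs=(0,1,8,14,14,11,6)
  step pc=2: andi  r2, r0, 10  regs=(0,1,0,14,14,11,6)
  step pc=3: bne  r1, r0, L7  cond=T  regs=(0,1,0,14,14,11,6)
  step pc=4: andi  r6, r2, 9  regs=(0,1,0,14,14,11,0)

0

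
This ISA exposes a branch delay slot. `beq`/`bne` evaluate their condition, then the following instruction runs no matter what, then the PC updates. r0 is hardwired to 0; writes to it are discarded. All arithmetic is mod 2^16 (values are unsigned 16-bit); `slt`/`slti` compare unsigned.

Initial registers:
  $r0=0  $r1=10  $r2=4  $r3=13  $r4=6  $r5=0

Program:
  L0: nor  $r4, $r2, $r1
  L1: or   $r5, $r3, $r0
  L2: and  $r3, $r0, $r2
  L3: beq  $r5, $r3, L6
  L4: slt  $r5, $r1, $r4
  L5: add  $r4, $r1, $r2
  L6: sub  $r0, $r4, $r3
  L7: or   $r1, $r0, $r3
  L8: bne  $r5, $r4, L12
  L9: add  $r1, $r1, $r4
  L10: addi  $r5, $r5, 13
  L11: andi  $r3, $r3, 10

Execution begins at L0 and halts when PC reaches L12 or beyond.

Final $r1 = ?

14

PC=0  nor  $r4, $r2, $r1     | $r0=0 $r1=10 $r2=4 $r3=13 $r4=65521 $r5=0
PC=1  or   $r5, $r3, $r0     | $r0=0 $r1=10 $r2=4 $r3=13 $r4=65521 $r5=13
PC=2  and  $r3, $r0, $r2     | $r0=0 $r1=10 $r2=4 $r3=0 $r4=65521 $r5=13
PC=3  beq  $r5, $r3, L6      | $r0=0 $r1=10 $r2=4 $r3=0 $r4=65521 $r5=13  [not taken]
PC=4  slt  $r5, $r1, $r4     | $r0=0 $r1=10 $r2=4 $r3=0 $r4=65521 $r5=1
PC=5  add  $r4, $r1, $r2     | $r0=0 $r1=10 $r2=4 $r3=0 $r4=14 $r5=1
PC=6  sub  $r0, $r4, $r3     | $r0=0 $r1=10 $r2=4 $r3=0 $r4=14 $r5=1
PC=7  or   $r1, $r0, $r3     | $r0=0 $r1=0 $r2=4 $r3=0 $r4=14 $r5=1
PC=8  bne  $r5, $r4, L12     | $r0=0 $r1=0 $r2=4 $r3=0 $r4=14 $r5=1  [TAKEN]
PC=9  add  $r1, $r1, $r4     | $r0=0 $r1=14 $r2=4 $r3=0 $r4=14 $r5=1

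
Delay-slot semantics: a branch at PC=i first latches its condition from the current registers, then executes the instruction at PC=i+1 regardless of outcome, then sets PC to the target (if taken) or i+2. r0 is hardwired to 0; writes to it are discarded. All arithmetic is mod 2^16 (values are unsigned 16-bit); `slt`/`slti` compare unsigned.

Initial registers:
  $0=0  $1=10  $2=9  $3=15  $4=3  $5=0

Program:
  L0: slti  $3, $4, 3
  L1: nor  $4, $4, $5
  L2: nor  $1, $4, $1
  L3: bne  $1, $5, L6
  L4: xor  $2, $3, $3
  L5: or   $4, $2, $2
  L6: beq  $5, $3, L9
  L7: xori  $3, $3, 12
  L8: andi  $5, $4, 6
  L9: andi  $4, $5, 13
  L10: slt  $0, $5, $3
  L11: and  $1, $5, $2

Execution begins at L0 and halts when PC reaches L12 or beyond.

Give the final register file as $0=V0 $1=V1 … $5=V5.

PC=0  slti  $3, $4, 3        | $0=0 $1=10 $2=9 $3=0 $4=3 $5=0
PC=1  nor  $4, $4, $5        | $0=0 $1=10 $2=9 $3=0 $4=65532 $5=0
PC=2  nor  $1, $4, $1        | $0=0 $1=1 $2=9 $3=0 $4=65532 $5=0
PC=3  bne  $1, $5, L6        | $0=0 $1=1 $2=9 $3=0 $4=65532 $5=0  [TAKEN]
PC=4  xor  $2, $3, $3        | $0=0 $1=1 $2=0 $3=0 $4=65532 $5=0
PC=6  beq  $5, $3, L9        | $0=0 $1=1 $2=0 $3=0 $4=65532 $5=0  [TAKEN]
PC=7  xori  $3, $3, 12       | $0=0 $1=1 $2=0 $3=12 $4=65532 $5=0
PC=9  andi  $4, $5, 13       | $0=0 $1=1 $2=0 $3=12 $4=0 $5=0
PC=10 slt  $0, $5, $3        | $0=0 $1=1 $2=0 $3=12 $4=0 $5=0
PC=11 and  $1, $5, $2        | $0=0 $1=0 $2=0 $3=12 $4=0 $5=0

$0=0 $1=0 $2=0 $3=12 $4=0 $5=0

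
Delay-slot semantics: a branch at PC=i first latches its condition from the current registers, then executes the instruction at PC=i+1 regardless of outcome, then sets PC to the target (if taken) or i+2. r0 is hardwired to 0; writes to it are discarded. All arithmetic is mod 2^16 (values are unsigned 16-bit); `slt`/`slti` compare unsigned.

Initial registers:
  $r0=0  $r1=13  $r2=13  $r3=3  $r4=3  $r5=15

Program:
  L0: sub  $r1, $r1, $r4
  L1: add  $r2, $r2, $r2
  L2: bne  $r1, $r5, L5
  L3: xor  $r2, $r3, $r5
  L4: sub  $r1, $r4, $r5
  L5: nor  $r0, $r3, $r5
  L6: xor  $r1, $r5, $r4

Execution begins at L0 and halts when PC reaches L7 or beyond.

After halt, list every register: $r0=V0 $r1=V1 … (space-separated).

PC=0  sub  $r1, $r1, $r4     | $r0=0 $r1=10 $r2=13 $r3=3 $r4=3 $r5=15
PC=1  add  $r2, $r2, $r2     | $r0=0 $r1=10 $r2=26 $r3=3 $r4=3 $r5=15
PC=2  bne  $r1, $r5, L5      | $r0=0 $r1=10 $r2=26 $r3=3 $r4=3 $r5=15  [TAKEN]
PC=3  xor  $r2, $r3, $r5     | $r0=0 $r1=10 $r2=12 $r3=3 $r4=3 $r5=15
PC=5  nor  $r0, $r3, $r5     | $r0=0 $r1=10 $r2=12 $r3=3 $r4=3 $r5=15
PC=6  xor  $r1, $r5, $r4     | $r0=0 $r1=12 $r2=12 $r3=3 $r4=3 $r5=15

$r0=0 $r1=12 $r2=12 $r3=3 $r4=3 $r5=15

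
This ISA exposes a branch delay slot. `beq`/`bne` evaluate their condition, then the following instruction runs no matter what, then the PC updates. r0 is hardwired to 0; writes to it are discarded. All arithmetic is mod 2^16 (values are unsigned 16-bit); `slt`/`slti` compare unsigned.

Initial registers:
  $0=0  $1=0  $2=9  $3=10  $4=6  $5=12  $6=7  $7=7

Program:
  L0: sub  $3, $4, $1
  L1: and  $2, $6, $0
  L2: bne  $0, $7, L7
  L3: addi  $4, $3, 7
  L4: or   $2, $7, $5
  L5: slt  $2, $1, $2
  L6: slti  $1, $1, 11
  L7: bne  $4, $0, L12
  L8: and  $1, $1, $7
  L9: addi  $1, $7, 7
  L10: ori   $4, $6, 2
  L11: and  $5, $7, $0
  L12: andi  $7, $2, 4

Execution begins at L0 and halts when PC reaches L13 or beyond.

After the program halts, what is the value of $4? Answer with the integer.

13

#0 sub  $3, $4, $1 ; 0/0/9/6/6/12/7/7
#1 and  $2, $6, $0 ; 0/0/0/6/6/12/7/7
#2 bne  $0, $7, L7 ; 0/0/0/6/6/12/7/7 ; →target
#3 addi  $4, $3, 7 ; 0/0/0/6/13/12/7/7
#7 bne  $4, $0, L12 ; 0/0/0/6/13/12/7/7 ; →target
#8 and  $1, $1, $7 ; 0/0/0/6/13/12/7/7
#12 andi  $7, $2, 4 ; 0/0/0/6/13/12/7/0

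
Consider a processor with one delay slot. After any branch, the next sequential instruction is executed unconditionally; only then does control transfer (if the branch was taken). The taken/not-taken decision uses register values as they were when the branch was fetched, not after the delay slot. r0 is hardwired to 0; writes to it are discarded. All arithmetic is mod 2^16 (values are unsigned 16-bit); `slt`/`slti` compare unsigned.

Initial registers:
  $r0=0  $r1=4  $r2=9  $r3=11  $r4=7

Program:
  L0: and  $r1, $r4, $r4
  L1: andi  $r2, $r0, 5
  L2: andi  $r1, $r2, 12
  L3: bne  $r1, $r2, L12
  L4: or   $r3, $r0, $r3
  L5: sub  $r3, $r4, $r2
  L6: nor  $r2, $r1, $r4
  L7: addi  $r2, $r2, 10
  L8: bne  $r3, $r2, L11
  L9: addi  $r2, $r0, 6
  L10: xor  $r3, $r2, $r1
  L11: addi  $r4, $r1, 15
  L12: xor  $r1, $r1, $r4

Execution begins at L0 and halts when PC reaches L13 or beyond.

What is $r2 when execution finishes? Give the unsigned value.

6

[0] and  $r1, $r4, $r4  →  {$r0:0, $r1:7, $r2:9, $r3:11, $r4:7}
[1] andi  $r2, $r0, 5  →  {$r0:0, $r1:7, $r2:0, $r3:11, $r4:7}
[2] andi  $r1, $r2, 12  →  {$r0:0, $r1:0, $r2:0, $r3:11, $r4:7}
[3] bne  $r1, $r2, L12  →  {$r0:0, $r1:0, $r2:0, $r3:11, $r4:7}  ⟨branch fallthrough⟩
[4] or   $r3, $r0, $r3  →  {$r0:0, $r1:0, $r2:0, $r3:11, $r4:7}
[5] sub  $r3, $r4, $r2  →  {$r0:0, $r1:0, $r2:0, $r3:7, $r4:7}
[6] nor  $r2, $r1, $r4  →  {$r0:0, $r1:0, $r2:65528, $r3:7, $r4:7}
[7] addi  $r2, $r2, 10  →  {$r0:0, $r1:0, $r2:2, $r3:7, $r4:7}
[8] bne  $r3, $r2, L11  →  {$r0:0, $r1:0, $r2:2, $r3:7, $r4:7}  ⟨branch taken⟩
[9] addi  $r2, $r0, 6  →  {$r0:0, $r1:0, $r2:6, $r3:7, $r4:7}
[11] addi  $r4, $r1, 15  →  {$r0:0, $r1:0, $r2:6, $r3:7, $r4:15}
[12] xor  $r1, $r1, $r4  →  {$r0:0, $r1:15, $r2:6, $r3:7, $r4:15}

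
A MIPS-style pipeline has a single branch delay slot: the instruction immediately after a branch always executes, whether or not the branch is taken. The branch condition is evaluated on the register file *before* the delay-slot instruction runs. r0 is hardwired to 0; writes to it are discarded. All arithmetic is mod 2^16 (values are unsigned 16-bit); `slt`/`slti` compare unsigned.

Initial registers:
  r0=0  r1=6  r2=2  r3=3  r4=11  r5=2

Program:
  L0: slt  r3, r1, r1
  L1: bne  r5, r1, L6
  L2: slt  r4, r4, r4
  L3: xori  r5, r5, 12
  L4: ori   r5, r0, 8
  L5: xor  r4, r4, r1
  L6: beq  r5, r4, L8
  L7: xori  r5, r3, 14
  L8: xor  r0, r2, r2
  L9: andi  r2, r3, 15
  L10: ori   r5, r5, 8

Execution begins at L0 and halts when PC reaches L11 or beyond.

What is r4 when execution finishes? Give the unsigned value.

0

PC=0  slt  r3, r1, r1        | r0=0 r1=6 r2=2 r3=0 r4=11 r5=2
PC=1  bne  r5, r1, L6        | r0=0 r1=6 r2=2 r3=0 r4=11 r5=2  [TAKEN]
PC=2  slt  r4, r4, r4        | r0=0 r1=6 r2=2 r3=0 r4=0 r5=2
PC=6  beq  r5, r4, L8        | r0=0 r1=6 r2=2 r3=0 r4=0 r5=2  [not taken]
PC=7  xori  r5, r3, 14       | r0=0 r1=6 r2=2 r3=0 r4=0 r5=14
PC=8  xor  r0, r2, r2        | r0=0 r1=6 r2=2 r3=0 r4=0 r5=14
PC=9  andi  r2, r3, 15       | r0=0 r1=6 r2=0 r3=0 r4=0 r5=14
PC=10 ori   r5, r5, 8        | r0=0 r1=6 r2=0 r3=0 r4=0 r5=14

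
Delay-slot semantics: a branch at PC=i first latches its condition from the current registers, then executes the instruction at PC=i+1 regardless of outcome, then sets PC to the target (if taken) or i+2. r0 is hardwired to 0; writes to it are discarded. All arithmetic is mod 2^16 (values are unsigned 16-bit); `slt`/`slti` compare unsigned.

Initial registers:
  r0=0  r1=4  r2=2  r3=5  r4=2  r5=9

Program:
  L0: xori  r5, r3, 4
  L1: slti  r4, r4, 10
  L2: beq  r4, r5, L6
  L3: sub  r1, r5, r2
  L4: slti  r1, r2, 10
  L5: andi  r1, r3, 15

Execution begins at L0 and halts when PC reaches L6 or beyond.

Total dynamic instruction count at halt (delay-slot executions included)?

#0 xori  r5, r3, 4 ; 0/4/2/5/2/1
#1 slti  r4, r4, 10 ; 0/4/2/5/1/1
#2 beq  r4, r5, L6 ; 0/4/2/5/1/1 ; →target
#3 sub  r1, r5, r2 ; 0/65535/2/5/1/1

4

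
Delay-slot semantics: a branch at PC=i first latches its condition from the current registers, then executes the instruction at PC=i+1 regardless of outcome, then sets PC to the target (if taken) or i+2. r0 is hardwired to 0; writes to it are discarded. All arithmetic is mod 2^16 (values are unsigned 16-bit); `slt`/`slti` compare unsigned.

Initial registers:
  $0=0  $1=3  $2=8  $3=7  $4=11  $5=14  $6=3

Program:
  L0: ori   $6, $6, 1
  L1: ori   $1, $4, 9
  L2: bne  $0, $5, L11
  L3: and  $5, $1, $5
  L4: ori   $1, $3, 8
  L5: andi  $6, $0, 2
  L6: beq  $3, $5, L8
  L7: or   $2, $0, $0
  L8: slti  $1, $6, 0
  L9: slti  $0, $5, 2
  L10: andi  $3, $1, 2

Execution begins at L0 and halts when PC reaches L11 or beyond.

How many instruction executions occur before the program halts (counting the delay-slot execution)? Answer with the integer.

4

#0 ori   $6, $6, 1 ; 0/3/8/7/11/14/3
#1 ori   $1, $4, 9 ; 0/11/8/7/11/14/3
#2 bne  $0, $5, L11 ; 0/11/8/7/11/14/3 ; →target
#3 and  $5, $1, $5 ; 0/11/8/7/11/10/3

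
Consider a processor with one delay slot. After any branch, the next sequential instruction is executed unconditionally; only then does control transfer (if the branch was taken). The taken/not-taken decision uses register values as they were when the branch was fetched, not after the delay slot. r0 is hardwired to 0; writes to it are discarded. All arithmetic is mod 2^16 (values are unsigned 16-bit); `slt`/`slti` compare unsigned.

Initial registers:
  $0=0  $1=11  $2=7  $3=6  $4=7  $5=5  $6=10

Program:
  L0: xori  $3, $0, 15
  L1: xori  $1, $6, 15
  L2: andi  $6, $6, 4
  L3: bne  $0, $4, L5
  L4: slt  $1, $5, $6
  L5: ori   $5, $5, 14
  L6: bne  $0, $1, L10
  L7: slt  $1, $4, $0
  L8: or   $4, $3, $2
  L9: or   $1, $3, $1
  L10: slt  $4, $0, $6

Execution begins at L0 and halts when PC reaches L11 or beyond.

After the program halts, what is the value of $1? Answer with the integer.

#0 xori  $3, $0, 15 ; 0/11/7/15/7/5/10
#1 xori  $1, $6, 15 ; 0/5/7/15/7/5/10
#2 andi  $6, $6, 4 ; 0/5/7/15/7/5/0
#3 bne  $0, $4, L5 ; 0/5/7/15/7/5/0 ; →target
#4 slt  $1, $5, $6 ; 0/0/7/15/7/5/0
#5 ori   $5, $5, 14 ; 0/0/7/15/7/15/0
#6 bne  $0, $1, L10 ; 0/0/7/15/7/15/0 ; →fallthru
#7 slt  $1, $4, $0 ; 0/0/7/15/7/15/0
#8 or   $4, $3, $2 ; 0/0/7/15/15/15/0
#9 or   $1, $3, $1 ; 0/15/7/15/15/15/0
#10 slt  $4, $0, $6 ; 0/15/7/15/0/15/0

15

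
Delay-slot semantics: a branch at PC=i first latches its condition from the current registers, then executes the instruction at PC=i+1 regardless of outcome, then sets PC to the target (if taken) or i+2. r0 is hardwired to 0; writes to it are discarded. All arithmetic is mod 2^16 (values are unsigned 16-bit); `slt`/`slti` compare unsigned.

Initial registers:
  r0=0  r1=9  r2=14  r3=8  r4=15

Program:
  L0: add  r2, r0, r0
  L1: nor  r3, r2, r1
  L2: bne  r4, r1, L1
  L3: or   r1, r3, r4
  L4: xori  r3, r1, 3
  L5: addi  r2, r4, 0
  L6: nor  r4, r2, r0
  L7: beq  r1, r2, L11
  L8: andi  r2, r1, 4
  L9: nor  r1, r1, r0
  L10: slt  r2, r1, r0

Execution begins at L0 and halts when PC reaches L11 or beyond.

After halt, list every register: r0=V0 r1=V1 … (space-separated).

PC=0  add  r2, r0, r0        | r0=0 r1=9 r2=0 r3=8 r4=15
PC=1  nor  r3, r2, r1        | r0=0 r1=9 r2=0 r3=65526 r4=15
PC=2  bne  r4, r1, L1        | r0=0 r1=9 r2=0 r3=65526 r4=15  [TAKEN]
PC=3  or   r1, r3, r4        | r0=0 r1=65535 r2=0 r3=65526 r4=15
PC=1  nor  r3, r2, r1        | r0=0 r1=65535 r2=0 r3=0 r4=15
PC=2  bne  r4, r1, L1        | r0=0 r1=65535 r2=0 r3=0 r4=15  [TAKEN]
PC=3  or   r1, r3, r4        | r0=0 r1=15 r2=0 r3=0 r4=15
PC=1  nor  r3, r2, r1        | r0=0 r1=15 r2=0 r3=65520 r4=15
PC=2  bne  r4, r1, L1        | r0=0 r1=15 r2=0 r3=65520 r4=15  [not taken]
PC=3  or   r1, r3, r4        | r0=0 r1=65535 r2=0 r3=65520 r4=15
PC=4  xori  r3, r1, 3        | r0=0 r1=65535 r2=0 r3=65532 r4=15
PC=5  addi  r2, r4, 0        | r0=0 r1=65535 r2=15 r3=65532 r4=15
PC=6  nor  r4, r2, r0        | r0=0 r1=65535 r2=15 r3=65532 r4=65520
PC=7  beq  r1, r2, L11       | r0=0 r1=65535 r2=15 r3=65532 r4=65520  [not taken]
PC=8  andi  r2, r1, 4        | r0=0 r1=65535 r2=4 r3=65532 r4=65520
PC=9  nor  r1, r1, r0        | r0=0 r1=0 r2=4 r3=65532 r4=65520
PC=10 slt  r2, r1, r0        | r0=0 r1=0 r2=0 r3=65532 r4=65520

r0=0 r1=0 r2=0 r3=65532 r4=65520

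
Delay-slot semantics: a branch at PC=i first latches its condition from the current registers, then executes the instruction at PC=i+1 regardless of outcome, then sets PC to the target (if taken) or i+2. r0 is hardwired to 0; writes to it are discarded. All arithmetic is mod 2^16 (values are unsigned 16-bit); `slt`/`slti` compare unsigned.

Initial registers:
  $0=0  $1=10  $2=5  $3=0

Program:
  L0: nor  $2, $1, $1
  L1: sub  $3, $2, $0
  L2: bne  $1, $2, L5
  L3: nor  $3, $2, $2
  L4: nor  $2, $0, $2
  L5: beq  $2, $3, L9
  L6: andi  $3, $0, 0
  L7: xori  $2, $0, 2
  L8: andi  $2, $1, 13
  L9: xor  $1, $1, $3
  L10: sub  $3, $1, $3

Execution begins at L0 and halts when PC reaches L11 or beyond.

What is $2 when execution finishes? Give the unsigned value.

8

#0 nor  $2, $1, $1 ; 0/10/65525/0
#1 sub  $3, $2, $0 ; 0/10/65525/65525
#2 bne  $1, $2, L5 ; 0/10/65525/65525 ; →target
#3 nor  $3, $2, $2 ; 0/10/65525/10
#5 beq  $2, $3, L9 ; 0/10/65525/10 ; →fallthru
#6 andi  $3, $0, 0 ; 0/10/65525/0
#7 xori  $2, $0, 2 ; 0/10/2/0
#8 andi  $2, $1, 13 ; 0/10/8/0
#9 xor  $1, $1, $3 ; 0/10/8/0
#10 sub  $3, $1, $3 ; 0/10/8/10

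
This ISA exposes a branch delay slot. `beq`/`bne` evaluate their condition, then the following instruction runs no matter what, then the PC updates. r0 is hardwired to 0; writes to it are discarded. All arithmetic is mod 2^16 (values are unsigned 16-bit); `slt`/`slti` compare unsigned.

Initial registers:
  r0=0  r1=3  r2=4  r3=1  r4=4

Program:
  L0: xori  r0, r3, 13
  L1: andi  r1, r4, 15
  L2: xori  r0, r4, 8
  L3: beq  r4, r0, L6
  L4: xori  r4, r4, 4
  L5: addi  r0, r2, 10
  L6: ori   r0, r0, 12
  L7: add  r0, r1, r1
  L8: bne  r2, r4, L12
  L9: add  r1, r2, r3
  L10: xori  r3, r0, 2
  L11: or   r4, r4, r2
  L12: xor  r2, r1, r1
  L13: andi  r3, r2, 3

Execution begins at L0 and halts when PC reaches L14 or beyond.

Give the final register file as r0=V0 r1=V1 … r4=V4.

  step pc=0: xori  r0, r3, 13  regs=(0,3,4,1,4)
  step pc=1: andi  r1, r4, 15  regs=(0,4,4,1,4)
  step pc=2: xori  r0, r4, 8  regs=(0,4,4,1,4)
  step pc=3: beq  r4, r0, L6  cond=F  regs=(0,4,4,1,4)
  step pc=4: xori  r4, r4, 4  regs=(0,4,4,1,0)
  step pc=5: addi  r0, r2, 10  regs=(0,4,4,1,0)
  step pc=6: ori   r0, r0, 12  regs=(0,4,4,1,0)
  step pc=7: add  r0, r1, r1  regs=(0,4,4,1,0)
  step pc=8: bne  r2, r4, L12  cond=T  regs=(0,4,4,1,0)
  step pc=9: add  r1, r2, r3  regs=(0,5,4,1,0)
  step pc=12: xor  r2, r1, r1  regs=(0,5,0,1,0)
  step pc=13: andi  r3, r2, 3  regs=(0,5,0,0,0)

r0=0 r1=5 r2=0 r3=0 r4=0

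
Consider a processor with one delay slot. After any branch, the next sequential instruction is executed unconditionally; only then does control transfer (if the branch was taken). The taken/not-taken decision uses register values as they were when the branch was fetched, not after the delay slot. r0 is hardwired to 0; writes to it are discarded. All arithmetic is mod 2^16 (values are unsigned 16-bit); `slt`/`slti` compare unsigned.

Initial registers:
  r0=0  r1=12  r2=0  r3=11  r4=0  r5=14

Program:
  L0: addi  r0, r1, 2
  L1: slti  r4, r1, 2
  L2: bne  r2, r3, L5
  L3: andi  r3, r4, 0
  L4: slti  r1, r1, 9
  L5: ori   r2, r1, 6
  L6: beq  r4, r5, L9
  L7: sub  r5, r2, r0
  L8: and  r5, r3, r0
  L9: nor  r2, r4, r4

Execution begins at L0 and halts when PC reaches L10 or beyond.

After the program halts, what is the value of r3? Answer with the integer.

0

  step pc=0: addi  r0, r1, 2  regs=(0,12,0,11,0,14)
  step pc=1: slti  r4, r1, 2  regs=(0,12,0,11,0,14)
  step pc=2: bne  r2, r3, L5  cond=T  regs=(0,12,0,11,0,14)
  step pc=3: andi  r3, r4, 0  regs=(0,12,0,0,0,14)
  step pc=5: ori   r2, r1, 6  regs=(0,12,14,0,0,14)
  step pc=6: beq  r4, r5, L9  cond=F  regs=(0,12,14,0,0,14)
  step pc=7: sub  r5, r2, r0  regs=(0,12,14,0,0,14)
  step pc=8: and  r5, r3, r0  regs=(0,12,14,0,0,0)
  step pc=9: nor  r2, r4, r4  regs=(0,12,65535,0,0,0)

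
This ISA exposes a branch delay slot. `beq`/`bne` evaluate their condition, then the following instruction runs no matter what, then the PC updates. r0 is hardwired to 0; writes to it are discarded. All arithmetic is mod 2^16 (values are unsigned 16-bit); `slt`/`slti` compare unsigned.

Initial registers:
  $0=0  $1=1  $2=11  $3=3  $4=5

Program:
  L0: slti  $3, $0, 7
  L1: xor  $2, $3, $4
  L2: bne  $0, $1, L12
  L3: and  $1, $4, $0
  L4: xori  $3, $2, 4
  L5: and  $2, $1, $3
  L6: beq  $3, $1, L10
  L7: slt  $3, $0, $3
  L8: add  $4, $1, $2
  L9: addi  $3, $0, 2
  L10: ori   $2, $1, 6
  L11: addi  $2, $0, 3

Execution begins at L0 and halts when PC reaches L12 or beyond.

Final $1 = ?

PC=0  slti  $3, $0, 7        | $0=0 $1=1 $2=11 $3=1 $4=5
PC=1  xor  $2, $3, $4        | $0=0 $1=1 $2=4 $3=1 $4=5
PC=2  bne  $0, $1, L12       | $0=0 $1=1 $2=4 $3=1 $4=5  [TAKEN]
PC=3  and  $1, $4, $0        | $0=0 $1=0 $2=4 $3=1 $4=5

0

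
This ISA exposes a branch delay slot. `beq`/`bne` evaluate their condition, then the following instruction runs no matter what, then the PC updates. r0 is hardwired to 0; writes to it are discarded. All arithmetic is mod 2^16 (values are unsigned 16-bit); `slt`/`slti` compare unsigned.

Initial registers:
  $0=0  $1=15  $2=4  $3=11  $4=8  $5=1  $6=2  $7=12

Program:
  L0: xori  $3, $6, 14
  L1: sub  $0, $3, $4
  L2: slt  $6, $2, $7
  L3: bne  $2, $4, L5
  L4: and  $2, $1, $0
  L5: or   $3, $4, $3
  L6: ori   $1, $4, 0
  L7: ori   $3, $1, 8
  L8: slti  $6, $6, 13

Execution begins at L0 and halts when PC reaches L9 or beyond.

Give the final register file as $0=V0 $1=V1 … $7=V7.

  step pc=0: xori  $3, $6, 14  regs=(0,15,4,12,8,1,2,12)
  step pc=1: sub  $0, $3, $4  regs=(0,15,4,12,8,1,2,12)
  step pc=2: slt  $6, $2, $7  regs=(0,15,4,12,8,1,1,12)
  step pc=3: bne  $2, $4, L5  cond=T  regs=(0,15,4,12,8,1,1,12)
  step pc=4: and  $2, $1, $0  regs=(0,15,0,12,8,1,1,12)
  step pc=5: or   $3, $4, $3  regs=(0,15,0,12,8,1,1,12)
  step pc=6: ori   $1, $4, 0  regs=(0,8,0,12,8,1,1,12)
  step pc=7: ori   $3, $1, 8  regs=(0,8,0,8,8,1,1,12)
  step pc=8: slti  $6, $6, 13  regs=(0,8,0,8,8,1,1,12)

$0=0 $1=8 $2=0 $3=8 $4=8 $5=1 $6=1 $7=12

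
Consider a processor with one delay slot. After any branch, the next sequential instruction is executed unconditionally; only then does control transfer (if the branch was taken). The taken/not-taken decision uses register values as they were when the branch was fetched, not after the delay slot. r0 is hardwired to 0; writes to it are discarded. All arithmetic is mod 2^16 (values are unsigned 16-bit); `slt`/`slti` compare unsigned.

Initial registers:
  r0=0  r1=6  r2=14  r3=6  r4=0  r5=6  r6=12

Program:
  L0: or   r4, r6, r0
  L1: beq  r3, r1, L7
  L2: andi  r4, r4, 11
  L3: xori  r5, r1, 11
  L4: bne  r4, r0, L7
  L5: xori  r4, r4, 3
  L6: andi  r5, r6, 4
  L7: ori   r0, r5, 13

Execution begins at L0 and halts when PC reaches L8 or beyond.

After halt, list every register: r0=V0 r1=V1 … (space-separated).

#0 or   r4, r6, r0 ; 0/6/14/6/12/6/12
#1 beq  r3, r1, L7 ; 0/6/14/6/12/6/12 ; →target
#2 andi  r4, r4, 11 ; 0/6/14/6/8/6/12
#7 ori   r0, r5, 13 ; 0/6/14/6/8/6/12

r0=0 r1=6 r2=14 r3=6 r4=8 r5=6 r6=12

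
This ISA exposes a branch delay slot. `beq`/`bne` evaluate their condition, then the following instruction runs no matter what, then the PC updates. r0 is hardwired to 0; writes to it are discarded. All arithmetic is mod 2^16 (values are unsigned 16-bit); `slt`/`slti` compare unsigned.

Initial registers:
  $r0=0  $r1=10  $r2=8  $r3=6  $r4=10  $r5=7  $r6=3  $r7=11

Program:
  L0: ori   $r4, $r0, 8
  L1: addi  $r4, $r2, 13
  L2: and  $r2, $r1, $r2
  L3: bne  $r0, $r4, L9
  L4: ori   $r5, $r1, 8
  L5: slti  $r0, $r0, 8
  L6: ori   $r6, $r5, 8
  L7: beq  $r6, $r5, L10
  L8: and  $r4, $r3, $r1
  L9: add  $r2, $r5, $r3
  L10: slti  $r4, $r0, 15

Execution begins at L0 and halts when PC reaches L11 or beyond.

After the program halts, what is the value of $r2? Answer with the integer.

16

#0 ori   $r4, $r0, 8 ; 0/10/8/6/8/7/3/11
#1 addi  $r4, $r2, 13 ; 0/10/8/6/21/7/3/11
#2 and  $r2, $r1, $r2 ; 0/10/8/6/21/7/3/11
#3 bne  $r0, $r4, L9 ; 0/10/8/6/21/7/3/11 ; →target
#4 ori   $r5, $r1, 8 ; 0/10/8/6/21/10/3/11
#9 add  $r2, $r5, $r3 ; 0/10/16/6/21/10/3/11
#10 slti  $r4, $r0, 15 ; 0/10/16/6/1/10/3/11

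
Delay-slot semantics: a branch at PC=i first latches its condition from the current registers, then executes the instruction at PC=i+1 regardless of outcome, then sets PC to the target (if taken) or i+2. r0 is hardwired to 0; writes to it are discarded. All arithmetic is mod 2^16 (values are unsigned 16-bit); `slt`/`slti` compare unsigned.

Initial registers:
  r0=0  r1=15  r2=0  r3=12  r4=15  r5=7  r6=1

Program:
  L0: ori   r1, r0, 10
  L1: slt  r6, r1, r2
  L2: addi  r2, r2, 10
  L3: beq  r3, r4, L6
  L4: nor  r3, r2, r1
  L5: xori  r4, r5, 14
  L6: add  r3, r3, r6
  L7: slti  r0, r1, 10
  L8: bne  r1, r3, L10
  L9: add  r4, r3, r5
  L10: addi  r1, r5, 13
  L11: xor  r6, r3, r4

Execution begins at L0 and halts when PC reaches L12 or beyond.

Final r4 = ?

65532

  step pc=0: ori   r1, r0, 10  regs=(0,10,0,12,15,7,1)
  step pc=1: slt  r6, r1, r2  regs=(0,10,0,12,15,7,0)
  step pc=2: addi  r2, r2, 10  regs=(0,10,10,12,15,7,0)
  step pc=3: beq  r3, r4, L6  cond=F  regs=(0,10,10,12,15,7,0)
  step pc=4: nor  r3, r2, r1  regs=(0,10,10,65525,15,7,0)
  step pc=5: xori  r4, r5, 14  regs=(0,10,10,65525,9,7,0)
  step pc=6: add  r3, r3, r6  regs=(0,10,10,65525,9,7,0)
  step pc=7: slti  r0, r1, 10  regs=(0,10,10,65525,9,7,0)
  step pc=8: bne  r1, r3, L10  cond=T  regs=(0,10,10,65525,9,7,0)
  step pc=9: add  r4, r3, r5  regs=(0,10,10,65525,65532,7,0)
  step pc=10: addi  r1, r5, 13  regs=(0,20,10,65525,65532,7,0)
  step pc=11: xor  r6, r3, r4  regs=(0,20,10,65525,65532,7,9)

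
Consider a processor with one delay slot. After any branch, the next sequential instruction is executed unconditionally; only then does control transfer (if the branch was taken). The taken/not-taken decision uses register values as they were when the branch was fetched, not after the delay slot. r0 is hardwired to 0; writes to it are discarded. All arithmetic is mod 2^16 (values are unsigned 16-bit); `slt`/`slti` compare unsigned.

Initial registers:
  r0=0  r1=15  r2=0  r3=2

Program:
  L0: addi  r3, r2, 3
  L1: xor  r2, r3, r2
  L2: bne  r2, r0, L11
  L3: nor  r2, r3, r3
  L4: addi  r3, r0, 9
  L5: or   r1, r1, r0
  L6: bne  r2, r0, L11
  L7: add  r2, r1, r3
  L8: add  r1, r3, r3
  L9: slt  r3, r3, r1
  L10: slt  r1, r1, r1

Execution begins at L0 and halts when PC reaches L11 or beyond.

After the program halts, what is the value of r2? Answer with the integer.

65532

  step pc=0: addi  r3, r2, 3  regs=(0,15,0,3)
  step pc=1: xor  r2, r3, r2  regs=(0,15,3,3)
  step pc=2: bne  r2, r0, L11  cond=T  regs=(0,15,3,3)
  step pc=3: nor  r2, r3, r3  regs=(0,15,65532,3)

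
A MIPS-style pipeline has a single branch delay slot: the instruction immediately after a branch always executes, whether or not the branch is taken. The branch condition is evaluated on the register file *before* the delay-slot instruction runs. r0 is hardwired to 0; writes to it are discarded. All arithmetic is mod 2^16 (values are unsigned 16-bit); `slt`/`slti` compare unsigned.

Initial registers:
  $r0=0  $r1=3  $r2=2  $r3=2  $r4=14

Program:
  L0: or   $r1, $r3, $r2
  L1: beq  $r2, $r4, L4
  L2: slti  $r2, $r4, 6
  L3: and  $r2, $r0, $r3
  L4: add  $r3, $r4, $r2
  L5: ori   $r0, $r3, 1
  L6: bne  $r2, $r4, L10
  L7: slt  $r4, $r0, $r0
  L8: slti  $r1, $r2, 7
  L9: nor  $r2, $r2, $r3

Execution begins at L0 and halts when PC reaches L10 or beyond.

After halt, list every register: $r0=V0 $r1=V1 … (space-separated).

$r0=0 $r1=2 $r2=0 $r3=14 $r4=0

  step pc=0: or   $r1, $r3, $r2  regs=(0,2,2,2,14)
  step pc=1: beq  $r2, $r4, L4  cond=F  regs=(0,2,2,2,14)
  step pc=2: slti  $r2, $r4, 6  regs=(0,2,0,2,14)
  step pc=3: and  $r2, $r0, $r3  regs=(0,2,0,2,14)
  step pc=4: add  $r3, $r4, $r2  regs=(0,2,0,14,14)
  step pc=5: ori   $r0, $r3, 1  regs=(0,2,0,14,14)
  step pc=6: bne  $r2, $r4, L10  cond=T  regs=(0,2,0,14,14)
  step pc=7: slt  $r4, $r0, $r0  regs=(0,2,0,14,0)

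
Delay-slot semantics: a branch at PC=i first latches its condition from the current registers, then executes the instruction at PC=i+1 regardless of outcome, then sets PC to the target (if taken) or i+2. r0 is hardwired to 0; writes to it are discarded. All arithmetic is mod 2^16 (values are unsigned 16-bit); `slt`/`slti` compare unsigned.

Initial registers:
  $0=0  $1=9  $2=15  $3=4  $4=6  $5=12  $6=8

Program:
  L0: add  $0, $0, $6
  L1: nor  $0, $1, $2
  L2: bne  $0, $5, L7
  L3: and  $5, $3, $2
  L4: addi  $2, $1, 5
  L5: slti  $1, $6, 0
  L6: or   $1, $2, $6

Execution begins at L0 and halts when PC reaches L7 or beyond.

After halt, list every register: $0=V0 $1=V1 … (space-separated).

$0=0 $1=9 $2=15 $3=4 $4=6 $5=4 $6=8

PC=0  add  $0, $0, $6        | $0=0 $1=9 $2=15 $3=4 $4=6 $5=12 $6=8
PC=1  nor  $0, $1, $2        | $0=0 $1=9 $2=15 $3=4 $4=6 $5=12 $6=8
PC=2  bne  $0, $5, L7        | $0=0 $1=9 $2=15 $3=4 $4=6 $5=12 $6=8  [TAKEN]
PC=3  and  $5, $3, $2        | $0=0 $1=9 $2=15 $3=4 $4=6 $5=4 $6=8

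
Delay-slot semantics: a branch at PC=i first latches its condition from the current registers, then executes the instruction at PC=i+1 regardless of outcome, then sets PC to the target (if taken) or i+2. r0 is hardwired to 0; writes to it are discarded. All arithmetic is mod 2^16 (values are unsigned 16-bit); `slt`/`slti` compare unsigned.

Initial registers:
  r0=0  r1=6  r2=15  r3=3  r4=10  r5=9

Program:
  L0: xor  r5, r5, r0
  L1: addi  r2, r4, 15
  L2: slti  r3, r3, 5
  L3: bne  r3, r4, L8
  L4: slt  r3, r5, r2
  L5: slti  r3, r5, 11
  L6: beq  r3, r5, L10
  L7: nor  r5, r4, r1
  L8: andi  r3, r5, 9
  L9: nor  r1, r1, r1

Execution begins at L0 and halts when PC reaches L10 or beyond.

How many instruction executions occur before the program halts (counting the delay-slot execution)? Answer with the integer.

7

PC=0  xor  r5, r5, r0        | r0=0 r1=6 r2=15 r3=3 r4=10 r5=9
PC=1  addi  r2, r4, 15       | r0=0 r1=6 r2=25 r3=3 r4=10 r5=9
PC=2  slti  r3, r3, 5        | r0=0 r1=6 r2=25 r3=1 r4=10 r5=9
PC=3  bne  r3, r4, L8        | r0=0 r1=6 r2=25 r3=1 r4=10 r5=9  [TAKEN]
PC=4  slt  r3, r5, r2        | r0=0 r1=6 r2=25 r3=1 r4=10 r5=9
PC=8  andi  r3, r5, 9        | r0=0 r1=6 r2=25 r3=9 r4=10 r5=9
PC=9  nor  r1, r1, r1        | r0=0 r1=65529 r2=25 r3=9 r4=10 r5=9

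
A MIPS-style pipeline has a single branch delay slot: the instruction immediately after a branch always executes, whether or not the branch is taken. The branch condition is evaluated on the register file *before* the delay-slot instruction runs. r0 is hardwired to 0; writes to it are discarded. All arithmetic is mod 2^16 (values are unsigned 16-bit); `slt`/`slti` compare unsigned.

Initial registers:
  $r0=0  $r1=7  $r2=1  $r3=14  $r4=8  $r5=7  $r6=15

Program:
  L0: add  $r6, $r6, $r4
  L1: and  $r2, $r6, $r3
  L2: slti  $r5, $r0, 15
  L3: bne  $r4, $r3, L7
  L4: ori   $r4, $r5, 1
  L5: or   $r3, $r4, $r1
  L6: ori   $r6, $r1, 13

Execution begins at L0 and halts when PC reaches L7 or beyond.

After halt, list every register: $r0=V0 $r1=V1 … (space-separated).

$r0=0 $r1=7 $r2=6 $r3=14 $r4=1 $r5=1 $r6=23

PC=0  add  $r6, $r6, $r4     | $r0=0 $r1=7 $r2=1 $r3=14 $r4=8 $r5=7 $r6=23
PC=1  and  $r2, $r6, $r3     | $r0=0 $r1=7 $r2=6 $r3=14 $r4=8 $r5=7 $r6=23
PC=2  slti  $r5, $r0, 15     | $r0=0 $r1=7 $r2=6 $r3=14 $r4=8 $r5=1 $r6=23
PC=3  bne  $r4, $r3, L7      | $r0=0 $r1=7 $r2=6 $r3=14 $r4=8 $r5=1 $r6=23  [TAKEN]
PC=4  ori   $r4, $r5, 1      | $r0=0 $r1=7 $r2=6 $r3=14 $r4=1 $r5=1 $r6=23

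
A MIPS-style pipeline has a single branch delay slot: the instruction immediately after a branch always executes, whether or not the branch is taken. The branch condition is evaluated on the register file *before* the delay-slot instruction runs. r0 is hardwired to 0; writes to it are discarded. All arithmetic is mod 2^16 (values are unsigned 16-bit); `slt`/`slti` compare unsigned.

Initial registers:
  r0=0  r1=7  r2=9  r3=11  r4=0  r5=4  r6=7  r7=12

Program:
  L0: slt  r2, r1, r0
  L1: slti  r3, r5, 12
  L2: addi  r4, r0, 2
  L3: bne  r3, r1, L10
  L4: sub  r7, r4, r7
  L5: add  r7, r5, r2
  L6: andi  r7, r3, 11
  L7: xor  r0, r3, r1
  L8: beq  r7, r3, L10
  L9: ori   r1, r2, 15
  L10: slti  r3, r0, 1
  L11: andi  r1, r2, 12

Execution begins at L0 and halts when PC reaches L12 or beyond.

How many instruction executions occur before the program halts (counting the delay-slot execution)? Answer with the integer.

7

PC=0  slt  r2, r1, r0        | r0=0 r1=7 r2=0 r3=11 r4=0 r5=4 r6=7 r7=12
PC=1  slti  r3, r5, 12       | r0=0 r1=7 r2=0 r3=1 r4=0 r5=4 r6=7 r7=12
PC=2  addi  r4, r0, 2        | r0=0 r1=7 r2=0 r3=1 r4=2 r5=4 r6=7 r7=12
PC=3  bne  r3, r1, L10       | r0=0 r1=7 r2=0 r3=1 r4=2 r5=4 r6=7 r7=12  [TAKEN]
PC=4  sub  r7, r4, r7        | r0=0 r1=7 r2=0 r3=1 r4=2 r5=4 r6=7 r7=65526
PC=10 slti  r3, r0, 1        | r0=0 r1=7 r2=0 r3=1 r4=2 r5=4 r6=7 r7=65526
PC=11 andi  r1, r2, 12       | r0=0 r1=0 r2=0 r3=1 r4=2 r5=4 r6=7 r7=65526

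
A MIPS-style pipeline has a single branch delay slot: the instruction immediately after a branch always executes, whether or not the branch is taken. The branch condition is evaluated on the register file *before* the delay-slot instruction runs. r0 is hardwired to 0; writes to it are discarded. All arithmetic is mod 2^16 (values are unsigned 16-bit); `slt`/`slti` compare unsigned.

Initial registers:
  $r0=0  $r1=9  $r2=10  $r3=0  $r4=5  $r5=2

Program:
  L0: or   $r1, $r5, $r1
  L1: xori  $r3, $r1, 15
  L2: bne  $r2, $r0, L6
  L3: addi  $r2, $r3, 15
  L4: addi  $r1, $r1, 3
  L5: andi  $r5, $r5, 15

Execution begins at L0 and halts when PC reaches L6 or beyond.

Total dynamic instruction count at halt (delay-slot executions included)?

PC=0  or   $r1, $r5, $r1     | $r0=0 $r1=11 $r2=10 $r3=0 $r4=5 $r5=2
PC=1  xori  $r3, $r1, 15     | $r0=0 $r1=11 $r2=10 $r3=4 $r4=5 $r5=2
PC=2  bne  $r2, $r0, L6      | $r0=0 $r1=11 $r2=10 $r3=4 $r4=5 $r5=2  [TAKEN]
PC=3  addi  $r2, $r3, 15     | $r0=0 $r1=11 $r2=19 $r3=4 $r4=5 $r5=2

4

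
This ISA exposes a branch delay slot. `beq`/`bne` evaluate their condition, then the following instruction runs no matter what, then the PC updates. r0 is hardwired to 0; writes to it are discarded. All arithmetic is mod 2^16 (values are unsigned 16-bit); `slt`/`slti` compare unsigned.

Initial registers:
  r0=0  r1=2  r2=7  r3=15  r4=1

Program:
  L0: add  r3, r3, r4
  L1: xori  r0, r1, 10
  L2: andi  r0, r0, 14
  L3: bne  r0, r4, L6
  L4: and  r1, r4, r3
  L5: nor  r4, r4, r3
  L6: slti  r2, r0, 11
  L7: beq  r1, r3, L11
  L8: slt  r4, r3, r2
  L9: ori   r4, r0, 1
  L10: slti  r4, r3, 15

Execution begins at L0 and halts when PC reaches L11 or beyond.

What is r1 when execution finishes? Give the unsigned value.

PC=0  add  r3, r3, r4        | r0=0 r1=2 r2=7 r3=16 r4=1
PC=1  xori  r0, r1, 10       | r0=0 r1=2 r2=7 r3=16 r4=1
PC=2  andi  r0, r0, 14       | r0=0 r1=2 r2=7 r3=16 r4=1
PC=3  bne  r0, r4, L6        | r0=0 r1=2 r2=7 r3=16 r4=1  [TAKEN]
PC=4  and  r1, r4, r3        | r0=0 r1=0 r2=7 r3=16 r4=1
PC=6  slti  r2, r0, 11       | r0=0 r1=0 r2=1 r3=16 r4=1
PC=7  beq  r1, r3, L11       | r0=0 r1=0 r2=1 r3=16 r4=1  [not taken]
PC=8  slt  r4, r3, r2        | r0=0 r1=0 r2=1 r3=16 r4=0
PC=9  ori   r4, r0, 1        | r0=0 r1=0 r2=1 r3=16 r4=1
PC=10 slti  r4, r3, 15       | r0=0 r1=0 r2=1 r3=16 r4=0

0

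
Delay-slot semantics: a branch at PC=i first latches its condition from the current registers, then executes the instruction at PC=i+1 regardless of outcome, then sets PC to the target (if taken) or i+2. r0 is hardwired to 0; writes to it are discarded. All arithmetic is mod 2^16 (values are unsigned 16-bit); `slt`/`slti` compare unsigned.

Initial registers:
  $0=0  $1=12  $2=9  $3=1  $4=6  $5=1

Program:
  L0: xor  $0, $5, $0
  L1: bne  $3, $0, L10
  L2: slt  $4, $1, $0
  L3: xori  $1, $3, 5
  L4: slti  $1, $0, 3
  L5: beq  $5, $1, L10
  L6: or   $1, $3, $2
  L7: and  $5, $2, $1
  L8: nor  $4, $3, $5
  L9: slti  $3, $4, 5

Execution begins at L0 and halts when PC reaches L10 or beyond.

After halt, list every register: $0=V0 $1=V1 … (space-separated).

[0] xor  $0, $5, $0  →  {$0:0, $1:12, $2:9, $3:1, $4:6, $5:1}
[1] bne  $3, $0, L10  →  {$0:0, $1:12, $2:9, $3:1, $4:6, $5:1}  ⟨branch taken⟩
[2] slt  $4, $1, $0  →  {$0:0, $1:12, $2:9, $3:1, $4:0, $5:1}

$0=0 $1=12 $2=9 $3=1 $4=0 $5=1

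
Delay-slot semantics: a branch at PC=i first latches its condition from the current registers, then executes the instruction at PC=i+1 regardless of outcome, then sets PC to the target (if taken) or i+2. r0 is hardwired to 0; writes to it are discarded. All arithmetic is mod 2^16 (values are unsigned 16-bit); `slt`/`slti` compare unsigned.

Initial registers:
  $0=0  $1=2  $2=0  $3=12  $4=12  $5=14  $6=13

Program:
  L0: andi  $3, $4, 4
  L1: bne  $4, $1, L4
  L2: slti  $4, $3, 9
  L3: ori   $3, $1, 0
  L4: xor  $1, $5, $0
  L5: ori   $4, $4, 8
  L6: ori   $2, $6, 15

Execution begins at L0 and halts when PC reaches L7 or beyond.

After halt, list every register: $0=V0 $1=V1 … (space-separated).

[0] andi  $3, $4, 4  →  {$0:0, $1:2, $2:0, $3:4, $4:12, $5:14, $6:13}
[1] bne  $4, $1, L4  →  {$0:0, $1:2, $2:0, $3:4, $4:12, $5:14, $6:13}  ⟨branch taken⟩
[2] slti  $4, $3, 9  →  {$0:0, $1:2, $2:0, $3:4, $4:1, $5:14, $6:13}
[4] xor  $1, $5, $0  →  {$0:0, $1:14, $2:0, $3:4, $4:1, $5:14, $6:13}
[5] ori   $4, $4, 8  →  {$0:0, $1:14, $2:0, $3:4, $4:9, $5:14, $6:13}
[6] ori   $2, $6, 15  →  {$0:0, $1:14, $2:15, $3:4, $4:9, $5:14, $6:13}

$0=0 $1=14 $2=15 $3=4 $4=9 $5=14 $6=13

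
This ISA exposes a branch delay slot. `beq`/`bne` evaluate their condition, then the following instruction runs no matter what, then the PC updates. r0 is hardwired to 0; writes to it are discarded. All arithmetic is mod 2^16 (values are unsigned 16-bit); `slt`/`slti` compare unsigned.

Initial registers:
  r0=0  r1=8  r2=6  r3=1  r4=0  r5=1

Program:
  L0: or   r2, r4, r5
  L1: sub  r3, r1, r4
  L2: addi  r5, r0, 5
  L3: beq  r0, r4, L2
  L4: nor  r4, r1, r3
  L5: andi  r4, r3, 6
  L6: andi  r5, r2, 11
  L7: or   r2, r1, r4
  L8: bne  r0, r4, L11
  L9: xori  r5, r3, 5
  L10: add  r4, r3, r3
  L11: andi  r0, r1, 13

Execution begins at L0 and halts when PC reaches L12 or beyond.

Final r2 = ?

[0] or   r2, r4, r5  →  {r0:0, r1:8, r2:1, r3:1, r4:0, r5:1}
[1] sub  r3, r1, r4  →  {r0:0, r1:8, r2:1, r3:8, r4:0, r5:1}
[2] addi  r5, r0, 5  →  {r0:0, r1:8, r2:1, r3:8, r4:0, r5:5}
[3] beq  r0, r4, L2  →  {r0:0, r1:8, r2:1, r3:8, r4:0, r5:5}  ⟨branch taken⟩
[4] nor  r4, r1, r3  →  {r0:0, r1:8, r2:1, r3:8, r4:65527, r5:5}
[2] addi  r5, r0, 5  →  {r0:0, r1:8, r2:1, r3:8, r4:65527, r5:5}
[3] beq  r0, r4, L2  →  {r0:0, r1:8, r2:1, r3:8, r4:65527, r5:5}  ⟨branch fallthrough⟩
[4] nor  r4, r1, r3  →  {r0:0, r1:8, r2:1, r3:8, r4:65527, r5:5}
[5] andi  r4, r3, 6  →  {r0:0, r1:8, r2:1, r3:8, r4:0, r5:5}
[6] andi  r5, r2, 11  →  {r0:0, r1:8, r2:1, r3:8, r4:0, r5:1}
[7] or   r2, r1, r4  →  {r0:0, r1:8, r2:8, r3:8, r4:0, r5:1}
[8] bne  r0, r4, L11  →  {r0:0, r1:8, r2:8, r3:8, r4:0, r5:1}  ⟨branch fallthrough⟩
[9] xori  r5, r3, 5  →  {r0:0, r1:8, r2:8, r3:8, r4:0, r5:13}
[10] add  r4, r3, r3  →  {r0:0, r1:8, r2:8, r3:8, r4:16, r5:13}
[11] andi  r0, r1, 13  →  {r0:0, r1:8, r2:8, r3:8, r4:16, r5:13}

8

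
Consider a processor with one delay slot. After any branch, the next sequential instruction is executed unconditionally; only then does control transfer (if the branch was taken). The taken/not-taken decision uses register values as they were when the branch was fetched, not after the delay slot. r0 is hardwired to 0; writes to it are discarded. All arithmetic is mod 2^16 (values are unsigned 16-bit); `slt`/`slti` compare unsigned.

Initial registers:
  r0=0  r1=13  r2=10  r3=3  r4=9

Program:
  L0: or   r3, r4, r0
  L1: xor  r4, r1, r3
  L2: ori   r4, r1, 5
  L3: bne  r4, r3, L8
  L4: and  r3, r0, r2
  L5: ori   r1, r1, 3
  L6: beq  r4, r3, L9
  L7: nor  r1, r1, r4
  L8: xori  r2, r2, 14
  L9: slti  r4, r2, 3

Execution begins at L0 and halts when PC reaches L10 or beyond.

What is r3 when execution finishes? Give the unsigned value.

0

#0 or   r3, r4, r0 ; 0/13/10/9/9
#1 xor  r4, r1, r3 ; 0/13/10/9/4
#2 ori   r4, r1, 5 ; 0/13/10/9/13
#3 bne  r4, r3, L8 ; 0/13/10/9/13 ; →target
#4 and  r3, r0, r2 ; 0/13/10/0/13
#8 xori  r2, r2, 14 ; 0/13/4/0/13
#9 slti  r4, r2, 3 ; 0/13/4/0/0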